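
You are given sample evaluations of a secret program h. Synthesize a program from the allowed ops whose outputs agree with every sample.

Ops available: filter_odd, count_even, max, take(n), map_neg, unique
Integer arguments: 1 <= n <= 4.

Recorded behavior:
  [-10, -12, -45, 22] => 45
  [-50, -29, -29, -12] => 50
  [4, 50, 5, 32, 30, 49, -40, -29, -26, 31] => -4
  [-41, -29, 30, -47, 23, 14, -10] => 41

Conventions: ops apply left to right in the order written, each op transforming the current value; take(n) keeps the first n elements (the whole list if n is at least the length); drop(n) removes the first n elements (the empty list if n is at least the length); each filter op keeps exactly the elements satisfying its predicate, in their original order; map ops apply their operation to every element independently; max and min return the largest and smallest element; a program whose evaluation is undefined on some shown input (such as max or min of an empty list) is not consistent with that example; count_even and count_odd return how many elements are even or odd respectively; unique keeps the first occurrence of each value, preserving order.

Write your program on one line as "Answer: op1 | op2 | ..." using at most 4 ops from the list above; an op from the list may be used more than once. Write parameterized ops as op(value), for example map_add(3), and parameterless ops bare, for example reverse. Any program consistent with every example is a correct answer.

take(3) | map_neg | unique | max

Check, running the answer program on each example:
  [-10, -12, -45, 22] -> [-10, -12, -45] -> [10, 12, 45] -> [10, 12, 45] -> 45
  [-50, -29, -29, -12] -> [-50, -29, -29] -> [50, 29, 29] -> [50, 29] -> 50
  [4, 50, 5, 32, 30, 49, -40, -29, -26, 31] -> [4, 50, 5] -> [-4, -50, -5] -> [-4, -50, -5] -> -4
  [-41, -29, 30, -47, 23, 14, -10] -> [-41, -29, 30] -> [41, 29, -30] -> [41, 29, -30] -> 41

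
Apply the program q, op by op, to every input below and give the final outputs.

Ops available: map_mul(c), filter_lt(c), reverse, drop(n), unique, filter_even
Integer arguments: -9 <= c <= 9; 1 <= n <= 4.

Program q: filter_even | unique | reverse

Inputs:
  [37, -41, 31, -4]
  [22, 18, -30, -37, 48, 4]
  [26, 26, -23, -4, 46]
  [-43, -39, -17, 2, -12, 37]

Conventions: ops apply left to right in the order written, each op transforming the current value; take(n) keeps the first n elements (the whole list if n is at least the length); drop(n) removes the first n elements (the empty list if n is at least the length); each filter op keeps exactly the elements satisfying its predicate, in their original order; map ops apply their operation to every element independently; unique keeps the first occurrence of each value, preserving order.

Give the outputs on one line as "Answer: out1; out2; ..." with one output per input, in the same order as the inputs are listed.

[-4]; [4, 48, -30, 18, 22]; [46, -4, 26]; [-12, 2]

Execution, op by op:
  [37, -41, 31, -4] -> [-4] -> [-4] -> [-4]
  [22, 18, -30, -37, 48, 4] -> [22, 18, -30, 48, 4] -> [22, 18, -30, 48, 4] -> [4, 48, -30, 18, 22]
  [26, 26, -23, -4, 46] -> [26, 26, -4, 46] -> [26, -4, 46] -> [46, -4, 26]
  [-43, -39, -17, 2, -12, 37] -> [2, -12] -> [2, -12] -> [-12, 2]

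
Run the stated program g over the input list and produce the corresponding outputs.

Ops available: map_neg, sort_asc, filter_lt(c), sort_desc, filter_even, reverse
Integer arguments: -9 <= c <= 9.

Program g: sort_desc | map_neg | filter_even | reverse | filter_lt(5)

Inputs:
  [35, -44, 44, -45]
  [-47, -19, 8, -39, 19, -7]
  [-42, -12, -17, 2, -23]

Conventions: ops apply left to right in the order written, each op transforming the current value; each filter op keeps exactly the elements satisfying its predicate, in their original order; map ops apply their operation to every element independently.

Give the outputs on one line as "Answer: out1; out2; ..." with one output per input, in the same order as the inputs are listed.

Execution, op by op:
  [35, -44, 44, -45] -> [44, 35, -44, -45] -> [-44, -35, 44, 45] -> [-44, 44] -> [44, -44] -> [-44]
  [-47, -19, 8, -39, 19, -7] -> [19, 8, -7, -19, -39, -47] -> [-19, -8, 7, 19, 39, 47] -> [-8] -> [-8] -> [-8]
  [-42, -12, -17, 2, -23] -> [2, -12, -17, -23, -42] -> [-2, 12, 17, 23, 42] -> [-2, 12, 42] -> [42, 12, -2] -> [-2]

[-44]; [-8]; [-2]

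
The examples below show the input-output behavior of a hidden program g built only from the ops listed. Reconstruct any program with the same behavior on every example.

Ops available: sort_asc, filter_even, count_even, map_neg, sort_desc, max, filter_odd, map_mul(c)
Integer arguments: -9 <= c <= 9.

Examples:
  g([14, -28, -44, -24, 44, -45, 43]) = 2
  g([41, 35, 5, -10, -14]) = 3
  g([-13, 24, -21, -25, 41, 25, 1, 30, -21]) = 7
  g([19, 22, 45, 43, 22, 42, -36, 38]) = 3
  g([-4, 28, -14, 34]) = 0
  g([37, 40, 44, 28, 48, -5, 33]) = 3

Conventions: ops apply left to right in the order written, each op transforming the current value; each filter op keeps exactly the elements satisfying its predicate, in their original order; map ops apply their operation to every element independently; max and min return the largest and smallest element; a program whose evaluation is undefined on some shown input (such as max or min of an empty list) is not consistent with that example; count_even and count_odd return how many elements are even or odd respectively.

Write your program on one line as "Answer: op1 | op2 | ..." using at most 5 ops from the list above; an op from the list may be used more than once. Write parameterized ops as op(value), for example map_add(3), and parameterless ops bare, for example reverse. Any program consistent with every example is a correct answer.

filter_odd | sort_asc | map_mul(6) | count_even

Check, running the answer program on each example:
  [14, -28, -44, -24, 44, -45, 43] -> [-45, 43] -> [-45, 43] -> [-270, 258] -> 2
  [41, 35, 5, -10, -14] -> [41, 35, 5] -> [5, 35, 41] -> [30, 210, 246] -> 3
  [-13, 24, -21, -25, 41, 25, 1, 30, -21] -> [-13, -21, -25, 41, 25, 1, -21] -> [-25, -21, -21, -13, 1, 25, 41] -> [-150, -126, -126, -78, 6, 150, 246] -> 7
  [19, 22, 45, 43, 22, 42, -36, 38] -> [19, 45, 43] -> [19, 43, 45] -> [114, 258, 270] -> 3
  [-4, 28, -14, 34] -> [] -> [] -> [] -> 0
  [37, 40, 44, 28, 48, -5, 33] -> [37, -5, 33] -> [-5, 33, 37] -> [-30, 198, 222] -> 3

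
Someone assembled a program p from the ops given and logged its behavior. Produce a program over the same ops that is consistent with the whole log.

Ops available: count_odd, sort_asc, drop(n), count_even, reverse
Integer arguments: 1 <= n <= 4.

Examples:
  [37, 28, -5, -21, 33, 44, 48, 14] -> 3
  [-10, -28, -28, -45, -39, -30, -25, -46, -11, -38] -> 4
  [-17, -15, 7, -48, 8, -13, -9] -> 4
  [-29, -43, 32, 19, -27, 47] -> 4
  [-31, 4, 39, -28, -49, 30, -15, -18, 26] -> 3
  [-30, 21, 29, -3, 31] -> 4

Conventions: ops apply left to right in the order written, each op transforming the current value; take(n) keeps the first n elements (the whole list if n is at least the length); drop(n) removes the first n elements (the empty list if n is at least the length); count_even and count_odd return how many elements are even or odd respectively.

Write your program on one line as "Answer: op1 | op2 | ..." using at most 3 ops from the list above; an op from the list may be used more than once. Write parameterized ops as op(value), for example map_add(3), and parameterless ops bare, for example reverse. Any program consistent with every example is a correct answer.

drop(1) | sort_asc | count_odd

Check, running the answer program on each example:
  [37, 28, -5, -21, 33, 44, 48, 14] -> [28, -5, -21, 33, 44, 48, 14] -> [-21, -5, 14, 28, 33, 44, 48] -> 3
  [-10, -28, -28, -45, -39, -30, -25, -46, -11, -38] -> [-28, -28, -45, -39, -30, -25, -46, -11, -38] -> [-46, -45, -39, -38, -30, -28, -28, -25, -11] -> 4
  [-17, -15, 7, -48, 8, -13, -9] -> [-15, 7, -48, 8, -13, -9] -> [-48, -15, -13, -9, 7, 8] -> 4
  [-29, -43, 32, 19, -27, 47] -> [-43, 32, 19, -27, 47] -> [-43, -27, 19, 32, 47] -> 4
  [-31, 4, 39, -28, -49, 30, -15, -18, 26] -> [4, 39, -28, -49, 30, -15, -18, 26] -> [-49, -28, -18, -15, 4, 26, 30, 39] -> 3
  [-30, 21, 29, -3, 31] -> [21, 29, -3, 31] -> [-3, 21, 29, 31] -> 4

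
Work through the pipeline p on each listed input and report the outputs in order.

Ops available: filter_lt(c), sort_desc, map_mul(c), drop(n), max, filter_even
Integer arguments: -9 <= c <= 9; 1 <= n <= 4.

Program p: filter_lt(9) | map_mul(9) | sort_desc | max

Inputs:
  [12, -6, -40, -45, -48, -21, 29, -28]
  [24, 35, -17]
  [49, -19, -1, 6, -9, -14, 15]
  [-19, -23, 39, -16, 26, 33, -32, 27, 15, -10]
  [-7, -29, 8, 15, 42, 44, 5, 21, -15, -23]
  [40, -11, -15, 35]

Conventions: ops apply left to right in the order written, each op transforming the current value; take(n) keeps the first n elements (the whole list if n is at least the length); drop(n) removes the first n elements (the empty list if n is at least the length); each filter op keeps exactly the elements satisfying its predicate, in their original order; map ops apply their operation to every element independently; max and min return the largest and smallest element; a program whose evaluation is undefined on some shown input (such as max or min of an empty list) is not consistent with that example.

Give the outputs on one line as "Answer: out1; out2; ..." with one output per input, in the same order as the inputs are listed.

Execution, op by op:
  [12, -6, -40, -45, -48, -21, 29, -28] -> [-6, -40, -45, -48, -21, -28] -> [-54, -360, -405, -432, -189, -252] -> [-54, -189, -252, -360, -405, -432] -> -54
  [24, 35, -17] -> [-17] -> [-153] -> [-153] -> -153
  [49, -19, -1, 6, -9, -14, 15] -> [-19, -1, 6, -9, -14] -> [-171, -9, 54, -81, -126] -> [54, -9, -81, -126, -171] -> 54
  [-19, -23, 39, -16, 26, 33, -32, 27, 15, -10] -> [-19, -23, -16, -32, -10] -> [-171, -207, -144, -288, -90] -> [-90, -144, -171, -207, -288] -> -90
  [-7, -29, 8, 15, 42, 44, 5, 21, -15, -23] -> [-7, -29, 8, 5, -15, -23] -> [-63, -261, 72, 45, -135, -207] -> [72, 45, -63, -135, -207, -261] -> 72
  [40, -11, -15, 35] -> [-11, -15] -> [-99, -135] -> [-99, -135] -> -99

-54; -153; 54; -90; 72; -99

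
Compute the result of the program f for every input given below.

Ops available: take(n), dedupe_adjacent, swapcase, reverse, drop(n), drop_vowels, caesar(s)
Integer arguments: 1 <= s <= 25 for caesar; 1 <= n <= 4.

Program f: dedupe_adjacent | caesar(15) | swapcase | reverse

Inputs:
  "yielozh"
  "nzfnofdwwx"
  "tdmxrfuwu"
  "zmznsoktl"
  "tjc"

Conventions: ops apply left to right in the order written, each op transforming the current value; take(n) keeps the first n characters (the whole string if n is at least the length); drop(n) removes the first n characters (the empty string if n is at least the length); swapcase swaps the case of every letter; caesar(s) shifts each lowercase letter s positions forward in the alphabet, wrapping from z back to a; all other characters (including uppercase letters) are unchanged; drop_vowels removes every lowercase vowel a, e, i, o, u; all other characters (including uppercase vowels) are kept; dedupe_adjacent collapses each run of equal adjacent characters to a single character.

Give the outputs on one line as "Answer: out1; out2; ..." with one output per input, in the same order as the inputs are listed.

Execution, op by op:
  "yielozh" -> "yielozh" -> "nxtadow" -> "NXTADOW" -> "WODATXN"
  "nzfnofdwwx" -> "nzfnofdwx" -> "coucduslm" -> "COUCDUSLM" -> "MLSUDCUOC"
  "tdmxrfuwu" -> "tdmxrfuwu" -> "isbmgujlj" -> "ISBMGUJLJ" -> "JLJUGMBSI"
  "zmznsoktl" -> "zmznsoktl" -> "obochdzia" -> "OBOCHDZIA" -> "AIZDHCOBO"
  "tjc" -> "tjc" -> "iyr" -> "IYR" -> "RYI"

"WODATXN"; "MLSUDCUOC"; "JLJUGMBSI"; "AIZDHCOBO"; "RYI"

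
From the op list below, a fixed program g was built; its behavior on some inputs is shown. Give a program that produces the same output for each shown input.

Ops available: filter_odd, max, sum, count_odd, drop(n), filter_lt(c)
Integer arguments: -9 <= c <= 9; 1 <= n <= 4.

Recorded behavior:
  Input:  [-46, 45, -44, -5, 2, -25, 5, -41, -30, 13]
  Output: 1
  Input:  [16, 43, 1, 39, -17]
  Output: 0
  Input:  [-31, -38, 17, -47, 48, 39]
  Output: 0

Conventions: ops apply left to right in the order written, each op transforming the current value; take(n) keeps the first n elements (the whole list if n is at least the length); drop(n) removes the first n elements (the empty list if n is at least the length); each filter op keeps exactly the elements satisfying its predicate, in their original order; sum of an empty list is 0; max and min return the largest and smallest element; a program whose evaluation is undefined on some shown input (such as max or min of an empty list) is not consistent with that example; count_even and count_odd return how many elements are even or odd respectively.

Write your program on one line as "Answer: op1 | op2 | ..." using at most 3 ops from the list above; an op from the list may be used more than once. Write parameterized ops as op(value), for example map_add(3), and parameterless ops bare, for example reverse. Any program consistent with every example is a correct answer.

filter_lt(-8) | drop(3) | count_odd

Check, running the answer program on each example:
  [-46, 45, -44, -5, 2, -25, 5, -41, -30, 13] -> [-46, -44, -25, -41, -30] -> [-41, -30] -> 1
  [16, 43, 1, 39, -17] -> [-17] -> [] -> 0
  [-31, -38, 17, -47, 48, 39] -> [-31, -38, -47] -> [] -> 0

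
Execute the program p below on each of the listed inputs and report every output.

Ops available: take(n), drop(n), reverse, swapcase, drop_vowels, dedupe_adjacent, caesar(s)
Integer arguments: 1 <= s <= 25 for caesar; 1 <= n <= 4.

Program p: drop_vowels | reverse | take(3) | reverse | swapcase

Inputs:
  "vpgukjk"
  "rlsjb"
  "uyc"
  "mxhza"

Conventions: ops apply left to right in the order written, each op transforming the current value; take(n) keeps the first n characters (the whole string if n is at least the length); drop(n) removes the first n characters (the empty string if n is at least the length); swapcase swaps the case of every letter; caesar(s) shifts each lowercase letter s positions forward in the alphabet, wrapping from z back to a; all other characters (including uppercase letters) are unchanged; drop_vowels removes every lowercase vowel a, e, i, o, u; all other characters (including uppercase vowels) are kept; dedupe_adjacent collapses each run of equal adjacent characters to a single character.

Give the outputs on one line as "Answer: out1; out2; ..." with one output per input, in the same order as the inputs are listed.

Execution, op by op:
  "vpgukjk" -> "vpgkjk" -> "kjkgpv" -> "kjk" -> "kjk" -> "KJK"
  "rlsjb" -> "rlsjb" -> "bjslr" -> "bjs" -> "sjb" -> "SJB"
  "uyc" -> "yc" -> "cy" -> "cy" -> "yc" -> "YC"
  "mxhza" -> "mxhz" -> "zhxm" -> "zhx" -> "xhz" -> "XHZ"

"KJK"; "SJB"; "YC"; "XHZ"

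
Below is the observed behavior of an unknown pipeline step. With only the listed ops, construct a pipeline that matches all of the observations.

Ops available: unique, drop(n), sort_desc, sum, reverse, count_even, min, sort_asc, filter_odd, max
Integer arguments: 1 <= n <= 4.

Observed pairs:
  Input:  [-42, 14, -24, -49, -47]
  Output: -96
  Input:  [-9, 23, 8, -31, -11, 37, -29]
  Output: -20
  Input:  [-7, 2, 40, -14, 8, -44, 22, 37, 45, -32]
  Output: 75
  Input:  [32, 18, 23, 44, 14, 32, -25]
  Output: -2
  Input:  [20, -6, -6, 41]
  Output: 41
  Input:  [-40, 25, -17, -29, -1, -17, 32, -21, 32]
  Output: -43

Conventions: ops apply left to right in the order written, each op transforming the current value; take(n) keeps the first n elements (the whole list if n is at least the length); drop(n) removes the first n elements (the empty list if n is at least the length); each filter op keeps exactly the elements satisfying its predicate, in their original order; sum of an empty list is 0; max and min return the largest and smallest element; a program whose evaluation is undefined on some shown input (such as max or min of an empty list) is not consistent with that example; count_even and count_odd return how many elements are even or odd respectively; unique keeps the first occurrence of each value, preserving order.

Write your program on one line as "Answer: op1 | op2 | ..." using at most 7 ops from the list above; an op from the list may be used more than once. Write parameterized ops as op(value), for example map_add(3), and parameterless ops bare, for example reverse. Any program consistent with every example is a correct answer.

unique | sort_desc | reverse | filter_odd | sort_desc | sum

Check, running the answer program on each example:
  [-42, 14, -24, -49, -47] -> [-42, 14, -24, -49, -47] -> [14, -24, -42, -47, -49] -> [-49, -47, -42, -24, 14] -> [-49, -47] -> [-47, -49] -> -96
  [-9, 23, 8, -31, -11, 37, -29] -> [-9, 23, 8, -31, -11, 37, -29] -> [37, 23, 8, -9, -11, -29, -31] -> [-31, -29, -11, -9, 8, 23, 37] -> [-31, -29, -11, -9, 23, 37] -> [37, 23, -9, -11, -29, -31] -> -20
  [-7, 2, 40, -14, 8, -44, 22, 37, 45, -32] -> [-7, 2, 40, -14, 8, -44, 22, 37, 45, -32] -> [45, 40, 37, 22, 8, 2, -7, -14, -32, -44] -> [-44, -32, -14, -7, 2, 8, 22, 37, 40, 45] -> [-7, 37, 45] -> [45, 37, -7] -> 75
  [32, 18, 23, 44, 14, 32, -25] -> [32, 18, 23, 44, 14, -25] -> [44, 32, 23, 18, 14, -25] -> [-25, 14, 18, 23, 32, 44] -> [-25, 23] -> [23, -25] -> -2
  [20, -6, -6, 41] -> [20, -6, 41] -> [41, 20, -6] -> [-6, 20, 41] -> [41] -> [41] -> 41
  [-40, 25, -17, -29, -1, -17, 32, -21, 32] -> [-40, 25, -17, -29, -1, 32, -21] -> [32, 25, -1, -17, -21, -29, -40] -> [-40, -29, -21, -17, -1, 25, 32] -> [-29, -21, -17, -1, 25] -> [25, -1, -17, -21, -29] -> -43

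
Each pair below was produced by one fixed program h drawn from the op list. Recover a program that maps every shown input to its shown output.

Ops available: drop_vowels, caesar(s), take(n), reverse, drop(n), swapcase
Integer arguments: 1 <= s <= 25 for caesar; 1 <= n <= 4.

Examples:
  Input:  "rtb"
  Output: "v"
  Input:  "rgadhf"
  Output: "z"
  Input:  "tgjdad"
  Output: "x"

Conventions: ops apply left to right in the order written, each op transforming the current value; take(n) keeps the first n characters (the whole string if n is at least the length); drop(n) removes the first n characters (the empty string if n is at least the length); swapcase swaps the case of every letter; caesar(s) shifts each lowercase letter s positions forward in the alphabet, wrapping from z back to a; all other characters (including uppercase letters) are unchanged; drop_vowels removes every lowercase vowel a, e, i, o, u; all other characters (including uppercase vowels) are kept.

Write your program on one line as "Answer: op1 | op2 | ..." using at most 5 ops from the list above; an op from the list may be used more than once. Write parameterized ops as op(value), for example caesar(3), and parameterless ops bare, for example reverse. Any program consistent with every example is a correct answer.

reverse | take(1) | caesar(17) | caesar(3)

Check, running the answer program on each example:
  "rtb" -> "btr" -> "b" -> "s" -> "v"
  "rgadhf" -> "fhdagr" -> "f" -> "w" -> "z"
  "tgjdad" -> "dadjgt" -> "d" -> "u" -> "x"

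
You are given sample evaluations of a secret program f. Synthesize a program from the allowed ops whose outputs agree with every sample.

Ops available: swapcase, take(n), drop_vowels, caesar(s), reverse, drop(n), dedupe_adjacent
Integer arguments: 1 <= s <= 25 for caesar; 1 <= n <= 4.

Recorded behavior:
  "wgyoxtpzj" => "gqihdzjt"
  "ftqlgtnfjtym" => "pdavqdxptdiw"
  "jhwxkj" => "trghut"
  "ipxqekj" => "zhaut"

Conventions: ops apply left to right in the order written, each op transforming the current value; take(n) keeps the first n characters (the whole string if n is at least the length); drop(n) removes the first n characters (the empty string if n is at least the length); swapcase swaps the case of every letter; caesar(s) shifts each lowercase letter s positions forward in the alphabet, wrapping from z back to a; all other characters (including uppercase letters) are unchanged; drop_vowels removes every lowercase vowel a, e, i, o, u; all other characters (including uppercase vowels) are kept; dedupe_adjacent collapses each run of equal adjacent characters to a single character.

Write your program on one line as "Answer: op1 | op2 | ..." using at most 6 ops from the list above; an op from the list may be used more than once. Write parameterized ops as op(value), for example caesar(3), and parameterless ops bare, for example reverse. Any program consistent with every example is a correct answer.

reverse | drop_vowels | reverse | caesar(24) | caesar(12)

Check, running the answer program on each example:
  "wgyoxtpzj" -> "jzptxoygw" -> "jzptxygw" -> "wgyxtpzj" -> "uewvrnxh" -> "gqihdzjt"
  "ftqlgtnfjtym" -> "mytjfntglqtf" -> "mytjfntglqtf" -> "ftqlgtnfjtym" -> "drojerldhrwk" -> "pdavqdxptdiw"
  "jhwxkj" -> "jkxwhj" -> "jkxwhj" -> "jhwxkj" -> "hfuvih" -> "trghut"
  "ipxqekj" -> "jkeqxpi" -> "jkqxp" -> "pxqkj" -> "nvoih" -> "zhaut"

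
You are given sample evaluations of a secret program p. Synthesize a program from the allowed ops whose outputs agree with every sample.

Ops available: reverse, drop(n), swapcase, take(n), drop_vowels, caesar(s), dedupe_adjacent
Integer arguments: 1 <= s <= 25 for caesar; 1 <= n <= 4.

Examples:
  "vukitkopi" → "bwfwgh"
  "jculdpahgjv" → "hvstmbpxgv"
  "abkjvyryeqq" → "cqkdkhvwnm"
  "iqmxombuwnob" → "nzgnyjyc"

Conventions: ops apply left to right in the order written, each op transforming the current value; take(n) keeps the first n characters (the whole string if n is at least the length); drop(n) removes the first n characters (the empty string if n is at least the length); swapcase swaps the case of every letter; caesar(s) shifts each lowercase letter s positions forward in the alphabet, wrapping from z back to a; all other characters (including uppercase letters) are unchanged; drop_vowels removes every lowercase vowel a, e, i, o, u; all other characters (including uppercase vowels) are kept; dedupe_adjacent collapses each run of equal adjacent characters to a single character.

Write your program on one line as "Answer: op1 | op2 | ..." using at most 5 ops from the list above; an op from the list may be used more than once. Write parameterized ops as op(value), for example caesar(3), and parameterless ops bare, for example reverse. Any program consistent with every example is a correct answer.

reverse | dedupe_adjacent | caesar(12) | drop_vowels

Check, running the answer program on each example:
  "vukitkopi" -> "ipoktikuv" -> "ipoktikuv" -> "ubawfuwgh" -> "bwfwgh"
  "jculdpahgjv" -> "vjghapdlucj" -> "vjghapdlucj" -> "hvstmbpxgov" -> "hvstmbpxgv"
  "abkjvyryeqq" -> "qqeyryvjkba" -> "qeyryvjkba" -> "cqkdkhvwnm" -> "cqkdkhvwnm"
  "iqmxombuwnob" -> "bonwubmoxmqi" -> "bonwubmoxmqi" -> "nazignyajycu" -> "nzgnyjyc"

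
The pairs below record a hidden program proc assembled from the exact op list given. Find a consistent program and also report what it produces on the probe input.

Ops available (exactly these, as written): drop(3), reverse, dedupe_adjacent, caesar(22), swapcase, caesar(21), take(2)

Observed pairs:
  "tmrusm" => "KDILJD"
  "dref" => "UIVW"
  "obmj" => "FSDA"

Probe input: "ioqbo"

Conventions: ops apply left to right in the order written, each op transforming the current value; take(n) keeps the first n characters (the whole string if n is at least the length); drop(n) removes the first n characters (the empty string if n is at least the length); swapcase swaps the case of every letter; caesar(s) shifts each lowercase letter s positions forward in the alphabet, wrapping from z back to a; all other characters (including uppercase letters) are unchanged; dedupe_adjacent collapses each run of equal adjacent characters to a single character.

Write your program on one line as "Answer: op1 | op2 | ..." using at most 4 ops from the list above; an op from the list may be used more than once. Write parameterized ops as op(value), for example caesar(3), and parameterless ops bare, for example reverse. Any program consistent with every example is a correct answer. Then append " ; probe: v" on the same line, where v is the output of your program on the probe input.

caesar(22) | caesar(21) | swapcase ; probe: "ZFHSF"

Check, running the answer program on each example:
  "tmrusm" -> "pinqoi" -> "kdiljd" -> "KDILJD"
  "dref" -> "znab" -> "uivw" -> "UIVW"
  "obmj" -> "kxif" -> "fsda" -> "FSDA"
  probe: "ioqbo" -> "ekmxk" -> "zfhsf" -> "ZFHSF"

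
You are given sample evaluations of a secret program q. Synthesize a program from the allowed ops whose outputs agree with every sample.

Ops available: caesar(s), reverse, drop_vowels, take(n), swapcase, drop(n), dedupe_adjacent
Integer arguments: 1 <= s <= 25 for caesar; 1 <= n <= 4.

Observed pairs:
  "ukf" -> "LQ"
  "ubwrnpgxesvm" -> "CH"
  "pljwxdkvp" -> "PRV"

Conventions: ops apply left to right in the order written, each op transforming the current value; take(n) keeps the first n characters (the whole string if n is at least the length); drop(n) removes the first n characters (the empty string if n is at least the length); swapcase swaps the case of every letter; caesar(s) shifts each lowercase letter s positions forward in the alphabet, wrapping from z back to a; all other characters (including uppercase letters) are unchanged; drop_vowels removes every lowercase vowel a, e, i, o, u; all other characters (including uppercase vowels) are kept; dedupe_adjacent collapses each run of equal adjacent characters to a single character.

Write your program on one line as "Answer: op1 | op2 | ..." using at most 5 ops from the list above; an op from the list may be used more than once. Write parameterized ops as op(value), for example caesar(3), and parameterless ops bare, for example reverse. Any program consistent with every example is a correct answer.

caesar(6) | take(3) | drop_vowels | swapcase | reverse

Check, running the answer program on each example:
  "ukf" -> "aql" -> "aql" -> "ql" -> "QL" -> "LQ"
  "ubwrnpgxesvm" -> "ahcxtvmdkybs" -> "ahc" -> "hc" -> "HC" -> "CH"
  "pljwxdkvp" -> "vrpcdjqbv" -> "vrp" -> "vrp" -> "VRP" -> "PRV"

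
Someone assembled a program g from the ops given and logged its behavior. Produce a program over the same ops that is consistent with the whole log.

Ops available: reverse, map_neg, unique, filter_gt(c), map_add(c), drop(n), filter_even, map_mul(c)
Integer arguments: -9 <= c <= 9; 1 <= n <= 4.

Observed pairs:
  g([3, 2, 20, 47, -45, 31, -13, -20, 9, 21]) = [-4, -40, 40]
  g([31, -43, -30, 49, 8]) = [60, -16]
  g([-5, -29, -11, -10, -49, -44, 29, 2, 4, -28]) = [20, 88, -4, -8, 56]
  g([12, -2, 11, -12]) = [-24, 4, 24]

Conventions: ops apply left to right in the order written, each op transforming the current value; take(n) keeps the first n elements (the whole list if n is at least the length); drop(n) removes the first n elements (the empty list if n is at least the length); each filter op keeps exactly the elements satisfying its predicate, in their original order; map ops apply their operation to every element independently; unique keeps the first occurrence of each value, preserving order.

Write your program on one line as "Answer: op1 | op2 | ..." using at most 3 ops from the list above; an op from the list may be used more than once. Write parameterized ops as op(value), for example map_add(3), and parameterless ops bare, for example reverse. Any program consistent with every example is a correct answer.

map_neg | filter_even | map_mul(2)

Check, running the answer program on each example:
  [3, 2, 20, 47, -45, 31, -13, -20, 9, 21] -> [-3, -2, -20, -47, 45, -31, 13, 20, -9, -21] -> [-2, -20, 20] -> [-4, -40, 40]
  [31, -43, -30, 49, 8] -> [-31, 43, 30, -49, -8] -> [30, -8] -> [60, -16]
  [-5, -29, -11, -10, -49, -44, 29, 2, 4, -28] -> [5, 29, 11, 10, 49, 44, -29, -2, -4, 28] -> [10, 44, -2, -4, 28] -> [20, 88, -4, -8, 56]
  [12, -2, 11, -12] -> [-12, 2, -11, 12] -> [-12, 2, 12] -> [-24, 4, 24]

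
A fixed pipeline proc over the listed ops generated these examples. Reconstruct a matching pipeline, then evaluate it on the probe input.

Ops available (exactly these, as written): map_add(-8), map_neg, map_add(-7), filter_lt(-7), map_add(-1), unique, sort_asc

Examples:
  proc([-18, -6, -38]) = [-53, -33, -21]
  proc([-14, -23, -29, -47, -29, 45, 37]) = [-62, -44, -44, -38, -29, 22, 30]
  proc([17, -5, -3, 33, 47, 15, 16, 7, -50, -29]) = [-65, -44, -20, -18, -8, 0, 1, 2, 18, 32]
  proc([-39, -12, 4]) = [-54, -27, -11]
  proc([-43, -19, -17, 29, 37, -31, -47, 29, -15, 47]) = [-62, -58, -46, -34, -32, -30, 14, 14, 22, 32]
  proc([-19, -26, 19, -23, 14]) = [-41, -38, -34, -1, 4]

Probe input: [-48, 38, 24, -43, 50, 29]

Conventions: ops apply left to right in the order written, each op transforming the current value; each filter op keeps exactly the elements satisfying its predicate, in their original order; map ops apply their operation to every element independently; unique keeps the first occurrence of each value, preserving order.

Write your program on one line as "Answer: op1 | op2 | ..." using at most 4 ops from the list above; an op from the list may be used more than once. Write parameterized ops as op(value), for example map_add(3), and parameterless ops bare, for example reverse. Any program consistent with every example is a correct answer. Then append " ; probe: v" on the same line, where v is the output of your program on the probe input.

sort_asc | map_add(-8) | map_add(-7) ; probe: [-63, -58, 9, 14, 23, 35]

Check, running the answer program on each example:
  [-18, -6, -38] -> [-38, -18, -6] -> [-46, -26, -14] -> [-53, -33, -21]
  [-14, -23, -29, -47, -29, 45, 37] -> [-47, -29, -29, -23, -14, 37, 45] -> [-55, -37, -37, -31, -22, 29, 37] -> [-62, -44, -44, -38, -29, 22, 30]
  [17, -5, -3, 33, 47, 15, 16, 7, -50, -29] -> [-50, -29, -5, -3, 7, 15, 16, 17, 33, 47] -> [-58, -37, -13, -11, -1, 7, 8, 9, 25, 39] -> [-65, -44, -20, -18, -8, 0, 1, 2, 18, 32]
  [-39, -12, 4] -> [-39, -12, 4] -> [-47, -20, -4] -> [-54, -27, -11]
  [-43, -19, -17, 29, 37, -31, -47, 29, -15, 47] -> [-47, -43, -31, -19, -17, -15, 29, 29, 37, 47] -> [-55, -51, -39, -27, -25, -23, 21, 21, 29, 39] -> [-62, -58, -46, -34, -32, -30, 14, 14, 22, 32]
  [-19, -26, 19, -23, 14] -> [-26, -23, -19, 14, 19] -> [-34, -31, -27, 6, 11] -> [-41, -38, -34, -1, 4]
  probe: [-48, 38, 24, -43, 50, 29] -> [-48, -43, 24, 29, 38, 50] -> [-56, -51, 16, 21, 30, 42] -> [-63, -58, 9, 14, 23, 35]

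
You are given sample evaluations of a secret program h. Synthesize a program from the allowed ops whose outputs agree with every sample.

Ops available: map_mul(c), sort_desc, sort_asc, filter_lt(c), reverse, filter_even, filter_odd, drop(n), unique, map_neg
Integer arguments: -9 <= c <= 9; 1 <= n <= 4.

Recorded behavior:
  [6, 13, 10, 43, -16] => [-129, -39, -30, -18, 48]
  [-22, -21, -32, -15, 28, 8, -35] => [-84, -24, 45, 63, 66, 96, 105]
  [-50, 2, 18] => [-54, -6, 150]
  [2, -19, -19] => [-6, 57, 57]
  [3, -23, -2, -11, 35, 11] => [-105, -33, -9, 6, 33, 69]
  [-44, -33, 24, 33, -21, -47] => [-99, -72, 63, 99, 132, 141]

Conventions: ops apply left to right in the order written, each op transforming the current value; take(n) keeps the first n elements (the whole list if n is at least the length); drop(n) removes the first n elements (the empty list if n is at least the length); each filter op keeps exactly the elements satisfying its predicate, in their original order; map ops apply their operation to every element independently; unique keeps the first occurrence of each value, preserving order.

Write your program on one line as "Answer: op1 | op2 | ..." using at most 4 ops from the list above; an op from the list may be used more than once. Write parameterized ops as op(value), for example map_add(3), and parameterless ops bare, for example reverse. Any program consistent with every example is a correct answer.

map_neg | map_mul(3) | sort_desc | sort_asc

Check, running the answer program on each example:
  [6, 13, 10, 43, -16] -> [-6, -13, -10, -43, 16] -> [-18, -39, -30, -129, 48] -> [48, -18, -30, -39, -129] -> [-129, -39, -30, -18, 48]
  [-22, -21, -32, -15, 28, 8, -35] -> [22, 21, 32, 15, -28, -8, 35] -> [66, 63, 96, 45, -84, -24, 105] -> [105, 96, 66, 63, 45, -24, -84] -> [-84, -24, 45, 63, 66, 96, 105]
  [-50, 2, 18] -> [50, -2, -18] -> [150, -6, -54] -> [150, -6, -54] -> [-54, -6, 150]
  [2, -19, -19] -> [-2, 19, 19] -> [-6, 57, 57] -> [57, 57, -6] -> [-6, 57, 57]
  [3, -23, -2, -11, 35, 11] -> [-3, 23, 2, 11, -35, -11] -> [-9, 69, 6, 33, -105, -33] -> [69, 33, 6, -9, -33, -105] -> [-105, -33, -9, 6, 33, 69]
  [-44, -33, 24, 33, -21, -47] -> [44, 33, -24, -33, 21, 47] -> [132, 99, -72, -99, 63, 141] -> [141, 132, 99, 63, -72, -99] -> [-99, -72, 63, 99, 132, 141]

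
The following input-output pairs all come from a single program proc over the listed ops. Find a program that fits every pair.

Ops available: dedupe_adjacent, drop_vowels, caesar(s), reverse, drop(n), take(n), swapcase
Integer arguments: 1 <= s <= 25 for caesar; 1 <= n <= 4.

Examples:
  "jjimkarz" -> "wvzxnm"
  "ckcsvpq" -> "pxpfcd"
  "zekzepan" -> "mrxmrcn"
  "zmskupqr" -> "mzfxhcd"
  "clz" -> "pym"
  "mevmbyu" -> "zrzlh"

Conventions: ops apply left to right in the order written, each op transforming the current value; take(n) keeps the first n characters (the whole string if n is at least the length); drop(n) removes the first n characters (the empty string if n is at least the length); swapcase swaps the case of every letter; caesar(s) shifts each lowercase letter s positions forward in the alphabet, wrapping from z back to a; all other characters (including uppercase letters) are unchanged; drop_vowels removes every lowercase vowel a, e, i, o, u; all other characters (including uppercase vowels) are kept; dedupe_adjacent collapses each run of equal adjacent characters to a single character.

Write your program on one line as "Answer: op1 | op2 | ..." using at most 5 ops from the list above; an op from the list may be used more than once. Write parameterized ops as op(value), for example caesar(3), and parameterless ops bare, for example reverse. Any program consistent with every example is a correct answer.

caesar(22) | caesar(17) | dedupe_adjacent | drop_vowels

Check, running the answer program on each example:
  "jjimkarz" -> "ffeigwnv" -> "wwvzxnem" -> "wvzxnem" -> "wvzxnm"
  "ckcsvpq" -> "ygyorlm" -> "pxpficd" -> "pxpficd" -> "pxpfcd"
  "zekzepan" -> "vagvalwj" -> "mrxmrcna" -> "mrxmrcna" -> "mrxmrcn"
  "zmskupqr" -> "viogqlmn" -> "mzfxhcde" -> "mzfxhcde" -> "mzfxhcd"
  "clz" -> "yhv" -> "pym" -> "pym" -> "pym"
  "mevmbyu" -> "iarixuq" -> "zrizolh" -> "zrizolh" -> "zrzlh"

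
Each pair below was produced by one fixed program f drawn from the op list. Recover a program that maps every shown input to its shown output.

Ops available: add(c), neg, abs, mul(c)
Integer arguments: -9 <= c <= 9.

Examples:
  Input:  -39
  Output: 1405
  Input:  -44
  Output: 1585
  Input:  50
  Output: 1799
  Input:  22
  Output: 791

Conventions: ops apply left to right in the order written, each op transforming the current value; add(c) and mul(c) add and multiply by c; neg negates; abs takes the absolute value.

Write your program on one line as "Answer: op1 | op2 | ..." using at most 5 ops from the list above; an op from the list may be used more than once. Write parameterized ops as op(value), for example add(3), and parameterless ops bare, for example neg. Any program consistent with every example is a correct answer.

neg | mul(9) | mul(-4) | add(-1) | abs

Check, running the answer program on each example:
  -39 -> 39 -> 351 -> -1404 -> -1405 -> 1405
  -44 -> 44 -> 396 -> -1584 -> -1585 -> 1585
  50 -> -50 -> -450 -> 1800 -> 1799 -> 1799
  22 -> -22 -> -198 -> 792 -> 791 -> 791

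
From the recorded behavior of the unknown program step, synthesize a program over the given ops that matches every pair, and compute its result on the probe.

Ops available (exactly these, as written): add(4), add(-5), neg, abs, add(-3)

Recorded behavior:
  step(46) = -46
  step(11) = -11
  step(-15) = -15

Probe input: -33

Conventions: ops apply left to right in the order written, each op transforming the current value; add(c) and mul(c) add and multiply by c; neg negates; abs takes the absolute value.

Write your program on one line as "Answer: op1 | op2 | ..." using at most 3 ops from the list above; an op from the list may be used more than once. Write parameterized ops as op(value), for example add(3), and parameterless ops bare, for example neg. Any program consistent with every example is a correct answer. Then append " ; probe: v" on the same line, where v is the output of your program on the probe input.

abs | neg ; probe: -33

Check, running the answer program on each example:
  46 -> 46 -> -46
  11 -> 11 -> -11
  -15 -> 15 -> -15
  probe: -33 -> 33 -> -33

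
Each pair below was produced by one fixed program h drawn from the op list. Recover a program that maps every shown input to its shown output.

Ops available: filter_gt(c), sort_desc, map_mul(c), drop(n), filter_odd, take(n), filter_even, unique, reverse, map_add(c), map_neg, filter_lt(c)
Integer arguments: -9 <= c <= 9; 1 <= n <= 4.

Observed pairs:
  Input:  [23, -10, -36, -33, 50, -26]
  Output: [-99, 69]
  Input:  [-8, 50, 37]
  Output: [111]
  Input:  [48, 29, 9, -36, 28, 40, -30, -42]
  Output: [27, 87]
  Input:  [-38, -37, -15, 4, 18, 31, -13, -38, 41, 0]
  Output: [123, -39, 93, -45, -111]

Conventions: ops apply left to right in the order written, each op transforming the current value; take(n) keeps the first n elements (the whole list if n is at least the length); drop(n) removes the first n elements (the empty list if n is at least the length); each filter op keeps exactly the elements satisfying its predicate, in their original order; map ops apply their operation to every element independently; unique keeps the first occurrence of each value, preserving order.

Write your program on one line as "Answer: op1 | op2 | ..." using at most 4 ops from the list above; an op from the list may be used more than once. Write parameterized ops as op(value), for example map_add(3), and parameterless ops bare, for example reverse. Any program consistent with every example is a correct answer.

filter_odd | map_mul(-1) | reverse | map_mul(-3)

Check, running the answer program on each example:
  [23, -10, -36, -33, 50, -26] -> [23, -33] -> [-23, 33] -> [33, -23] -> [-99, 69]
  [-8, 50, 37] -> [37] -> [-37] -> [-37] -> [111]
  [48, 29, 9, -36, 28, 40, -30, -42] -> [29, 9] -> [-29, -9] -> [-9, -29] -> [27, 87]
  [-38, -37, -15, 4, 18, 31, -13, -38, 41, 0] -> [-37, -15, 31, -13, 41] -> [37, 15, -31, 13, -41] -> [-41, 13, -31, 15, 37] -> [123, -39, 93, -45, -111]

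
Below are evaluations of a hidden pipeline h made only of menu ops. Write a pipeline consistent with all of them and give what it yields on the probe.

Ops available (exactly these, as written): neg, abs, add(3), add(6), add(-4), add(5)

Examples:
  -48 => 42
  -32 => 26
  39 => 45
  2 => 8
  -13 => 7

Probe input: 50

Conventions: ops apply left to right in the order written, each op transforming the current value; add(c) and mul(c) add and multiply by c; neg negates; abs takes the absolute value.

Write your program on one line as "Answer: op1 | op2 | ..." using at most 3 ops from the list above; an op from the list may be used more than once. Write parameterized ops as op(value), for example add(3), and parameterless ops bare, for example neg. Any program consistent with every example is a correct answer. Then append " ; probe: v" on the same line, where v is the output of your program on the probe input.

add(6) | neg | abs ; probe: 56

Check, running the answer program on each example:
  -48 -> -42 -> 42 -> 42
  -32 -> -26 -> 26 -> 26
  39 -> 45 -> -45 -> 45
  2 -> 8 -> -8 -> 8
  -13 -> -7 -> 7 -> 7
  probe: 50 -> 56 -> -56 -> 56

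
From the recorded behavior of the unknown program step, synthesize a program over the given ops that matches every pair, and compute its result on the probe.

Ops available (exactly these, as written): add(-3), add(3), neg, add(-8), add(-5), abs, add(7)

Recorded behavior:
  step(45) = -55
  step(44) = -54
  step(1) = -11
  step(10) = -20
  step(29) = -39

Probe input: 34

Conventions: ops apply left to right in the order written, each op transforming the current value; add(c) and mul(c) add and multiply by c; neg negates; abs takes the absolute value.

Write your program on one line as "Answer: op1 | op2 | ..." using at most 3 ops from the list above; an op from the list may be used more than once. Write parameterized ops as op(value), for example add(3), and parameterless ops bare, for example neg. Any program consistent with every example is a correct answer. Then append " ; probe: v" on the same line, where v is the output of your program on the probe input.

add(3) | add(7) | neg ; probe: -44

Check, running the answer program on each example:
  45 -> 48 -> 55 -> -55
  44 -> 47 -> 54 -> -54
  1 -> 4 -> 11 -> -11
  10 -> 13 -> 20 -> -20
  29 -> 32 -> 39 -> -39
  probe: 34 -> 37 -> 44 -> -44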